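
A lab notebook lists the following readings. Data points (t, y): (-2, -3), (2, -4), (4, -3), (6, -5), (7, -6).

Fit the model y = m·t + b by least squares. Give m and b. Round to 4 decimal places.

From the data, Σt·t = 109, Σt = 17, Σ1 = 5.
Right-hand side: Σt·y = -86, Σy = -21.
AᵀA·[m, b]ᵀ = Aᵀy becomes [[109, 17]; [17, 5]]·[m, b]ᵀ = [-86, -21]ᵀ.
Δ = 109·5 − 17² = 256.
m = ((-86)·5 − 17·(-21))/256 = -73/256; b = (109·(-21) − 17·(-86))/256 = -827/256.

m = -0.2852, b = -3.2305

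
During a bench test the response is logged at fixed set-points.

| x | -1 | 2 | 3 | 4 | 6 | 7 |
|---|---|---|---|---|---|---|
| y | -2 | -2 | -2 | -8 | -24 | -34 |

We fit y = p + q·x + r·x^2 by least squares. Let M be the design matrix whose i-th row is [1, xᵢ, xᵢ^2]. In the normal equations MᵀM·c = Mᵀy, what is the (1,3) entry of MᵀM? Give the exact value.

115

Row 1 ↔ basis 1, column 3 ↔ basis x^2, so (MᵀM)_{1,3} = Σᵢ x^2 = (1)·(1) + (1)·(4) + (1)·(9) + (1)·(16) + (1)·(36) + (1)·(49) = 115.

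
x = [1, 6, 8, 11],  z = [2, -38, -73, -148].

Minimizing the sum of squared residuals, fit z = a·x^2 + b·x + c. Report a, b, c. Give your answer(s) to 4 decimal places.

a = -1.4101, b = 1.9351, c = 1.4351

With design matrix M, MᵀM = [[20034, 2060, 222]; [2060, 222, 26]; [222, 26, 4]] and Mᵀz = [-23946, -2438, -257]ᵀ.
Solving the 3×3 system (Gaussian elimination) gives a = -1585/1124, b = 2175/1124, c = 1613/1124.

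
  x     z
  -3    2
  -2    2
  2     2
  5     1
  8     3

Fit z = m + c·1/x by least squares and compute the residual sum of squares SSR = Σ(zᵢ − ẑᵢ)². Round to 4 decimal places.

SSR = 1.9916

Normal-equation sums: Σ1 = 5, Σ1/x = -1/120, Σ1/x·1/x = 9601/14400.
For Mᵀz: Σz = 10, Σ1/x·z = -11/120.
MᵀM·[m, c]ᵀ = Mᵀz becomes [[5, -1/120]; [-1/120, 9601/14400]]·[m, c]ᵀ = [10, -11/120]ᵀ.
Eliminating c: (9601/14400)·(row 1) − (-1/120)·(row 2) gives (12001/3600)·m = (9601/14400)·10 − (-1/120)·(-11/120) = 95999/14400, so m = 95999/48004.
Then c = ((-11/120) − (-1/120)·(95999/48004))/(9601/14400) = -1350/12001.
Residuals: -1791/48004, -2691/48004, 2709/48004, -4265/4364, 12172/12001; SSR = 95603/48004.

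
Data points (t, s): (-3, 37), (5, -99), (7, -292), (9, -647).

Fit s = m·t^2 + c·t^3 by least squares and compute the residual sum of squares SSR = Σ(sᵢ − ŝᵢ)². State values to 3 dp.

SSR = 0.275

Normal-equation sums: Σt^2·t^2 = 9668, Σt^2·t^3 = 78738, Σt^3·t^3 = 665444.
And Σt^2·s = -68857, Σt^3·s = -585193.
AᵀA·[m, c]ᵀ = Aᵀs becomes [[9668, 78738]; [78738, 665444]]·[m, c]ᵀ = [-68857, -585193]ᵀ.
Δ = 9668·665444 − 78738² = 233839948.
m = ((-68857)·665444 − 78738·(-585193))/233839948 = 128224463/116919974; c = (9668·(-585193) − 78738·(-68857))/233839948 = -117991729/116919974.
Residuals: -6878906/58459987, -15861438/58459987, 23765976/58459987, -8717120/58459987; SSR = 16074488/58459987.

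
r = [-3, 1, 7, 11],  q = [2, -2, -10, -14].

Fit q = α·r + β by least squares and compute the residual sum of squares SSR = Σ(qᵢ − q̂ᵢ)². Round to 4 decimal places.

The normal system XᵀX·[α, β]ᵀ = Xᵀq is [[180, 16]; [16, 4]]·[α, β]ᵀ = [-232, -24]ᵀ.
Δ = 180·4 − 16² = 464.
α = ((-232)·4 − 16·(-24))/464 = -34/29; β = (180·(-24) − 16·(-232))/464 = -38/29.
Residuals: -6/29, 14/29, -14/29, 6/29; SSR = 16/29.

SSR = 0.5517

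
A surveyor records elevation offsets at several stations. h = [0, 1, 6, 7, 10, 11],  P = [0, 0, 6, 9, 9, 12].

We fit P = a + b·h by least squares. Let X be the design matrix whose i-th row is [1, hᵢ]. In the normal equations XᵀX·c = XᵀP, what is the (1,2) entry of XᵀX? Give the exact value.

35

Row 1 ↔ basis 1, column 2 ↔ basis h, so (XᵀX)_{1,2} = Σᵢ h = (1)·(0) + (1)·(1) + (1)·(6) + (1)·(7) + (1)·(10) + (1)·(11) = 35.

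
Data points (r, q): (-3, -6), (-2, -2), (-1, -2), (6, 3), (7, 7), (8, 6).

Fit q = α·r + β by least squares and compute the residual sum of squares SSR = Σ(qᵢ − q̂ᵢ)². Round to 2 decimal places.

SSR = 9.48

Forming MᵀM = [[163, 15]; [15, 6]] and Mᵀq = [139, 6]ᵀ gives MᵀM·[α, β]ᵀ = Mᵀq.
det = 163·6 − 15² = 753.
α = (139·6 − 15·6)/753 = 248/251; β = (163·6 − 15·139)/753 = -369/251.
Residuals: -393/251, 363/251, 115/251, -366/251, 390/251, -109/251; SSR = 2380/251.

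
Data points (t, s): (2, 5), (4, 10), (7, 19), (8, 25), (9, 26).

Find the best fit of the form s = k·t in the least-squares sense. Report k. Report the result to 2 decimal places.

The normal system XᵀX·[k]ᵀ = Xᵀs is [[214]]·[k]ᵀ = [617]ᵀ.
Hence k = 617 / 214 ≈ 2.88318.

k = 2.88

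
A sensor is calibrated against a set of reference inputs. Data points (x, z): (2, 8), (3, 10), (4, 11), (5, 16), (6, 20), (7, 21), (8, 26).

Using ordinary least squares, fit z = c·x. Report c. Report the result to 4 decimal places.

c = 3.1773

With design matrix A, AᵀA = [[203]] and Aᵀz = [645]ᵀ.
c = 645/203 = 3.17734.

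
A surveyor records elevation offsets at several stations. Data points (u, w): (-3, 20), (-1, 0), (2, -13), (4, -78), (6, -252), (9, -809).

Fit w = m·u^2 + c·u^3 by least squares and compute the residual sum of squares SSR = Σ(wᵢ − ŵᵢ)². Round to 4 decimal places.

SSR = 5.5944

Sums needed: Σu^2·u^2 = 8211, Σu^2·u^3 = 67637, Σu^3·u^3 = 582987.
For Aᵀw: Σu^2·w = -75721, Σu^3·w = -649829.
Normal equations: [[8211, 67637]; [67637, 582987]]·[m, c]ᵀ = [-75721, -649829]ᵀ.
Determinant 8211·582987 − 67637² = 212142488.
m = ((-75721)·582987 − 67637·(-649829))/212142488 = -95937277/106071244; c = (8211·(-649829) − 67637·(-75721))/212142488 = -107102321/106071244.
Residuals: 46548853/53035622, -2791261/26517811, -34589624/26517811, 28996986/26517811, -35527545/26517811, 18437525/53035622; SSR = 296702423/53035622.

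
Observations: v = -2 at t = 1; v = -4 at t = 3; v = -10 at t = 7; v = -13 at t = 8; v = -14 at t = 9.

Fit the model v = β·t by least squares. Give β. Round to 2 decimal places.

β = -1.54

Sums needed: Σt·t = 204.
And Σt·v = -314.
Normal equations: [[204]]·[β]ᵀ = [-314]ᵀ.
Hence β = -314 / 204 ≈ -1.53922.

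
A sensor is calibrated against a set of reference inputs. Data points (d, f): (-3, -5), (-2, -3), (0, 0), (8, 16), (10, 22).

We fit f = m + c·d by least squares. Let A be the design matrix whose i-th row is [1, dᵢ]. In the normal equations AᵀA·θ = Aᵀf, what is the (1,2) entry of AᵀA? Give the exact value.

Row 1 ↔ basis 1, column 2 ↔ basis d, so (AᵀA)_{1,2} = Σᵢ d = (1)·(-3) + (1)·(-2) + (1)·(0) + (1)·(8) + (1)·(10) = 13.

13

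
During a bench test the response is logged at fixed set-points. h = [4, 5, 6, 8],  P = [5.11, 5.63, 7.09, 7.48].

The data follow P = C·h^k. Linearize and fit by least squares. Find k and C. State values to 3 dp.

Linearized form: ln P = k·ln h + ln C. From the 4 transformed points,
Over the data: Σln h = 6.8669, Σ(ln h)² = 12.0466, Σln P = 7.3302, Σln h·ln P = 12.7364.
Normal system: [[12.0466, 6.8669]; [6.8669, 4]]·[k, ln C]ᵀ = [12.7364, 7.3302]ᵀ.
Slope k = (n·Σln h·ln P − Σln h·Σln P)/(n·Σ(ln h)² − (Σln h)²) = (4·12.7364 − 6.8669·7.3302)/1.0316 = 0.59086; ln C = (Σln P − k·Σln h)/n = 0.81821, so C = exp(0.81821) = 2.26643.

k = 0.591, C = 2.266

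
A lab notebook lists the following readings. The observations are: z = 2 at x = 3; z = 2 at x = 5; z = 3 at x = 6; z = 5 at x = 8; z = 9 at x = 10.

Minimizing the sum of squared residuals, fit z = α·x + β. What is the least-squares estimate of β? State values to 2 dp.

Compute the Gram sums: Σx·x = 234, Σx = 32, Σ1 = 5.
Right-hand side: Σx·z = 164, Σz = 21.
So MᵀM·[α, β]ᵀ = Mᵀz: [[234, 32]; [32, 5]]·[α, β]ᵀ = [164, 21]ᵀ.
Eliminating β: 5·(row 1) − 32·(row 2) gives 146·α = 5·164 − 32·21 = 148, so α = 74/73.
Then β = (21 − 32·(74/73))/5 = -167/73.

β = -2.29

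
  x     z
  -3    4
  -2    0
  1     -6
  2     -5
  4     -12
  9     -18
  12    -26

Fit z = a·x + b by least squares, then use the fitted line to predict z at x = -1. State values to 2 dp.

From the data, Σx·x = 259, Σx = 23, Σ1 = 7.
And Σx·z = -550, Σz = -63.
Normal equations: [[259, 23]; [23, 7]]·[a, b]ᵀ = [-550, -63]ᵀ.
Δ = 259·7 − 23² = 1284.
a = ((-550)·7 − 23·(-63))/1284 = -2401/1284; b = (259·(-63) − 23·(-550))/1284 = -3667/1284.
At x = -1: ẑ = (-2401/1284)·(-1) + (-3667/1284)·(1) = -211/214.

ẑ = -0.99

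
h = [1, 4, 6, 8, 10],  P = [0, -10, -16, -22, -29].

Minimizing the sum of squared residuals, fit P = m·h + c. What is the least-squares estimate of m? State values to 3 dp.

Compute the Gram sums: Σh·h = 217, Σh = 29, Σ1 = 5.
Moment sums: Σh·P = -602, ΣP = -77.
So AᵀA·[m, c]ᵀ = AᵀP: [[217, 29]; [29, 5]]·[m, c]ᵀ = [-602, -77]ᵀ.
Eliminating c: 5·(row 1) − 29·(row 2) gives 244·m = 5·(-602) − 29·(-77) = -777, so m = -777/244.
Then c = ((-77) − 29·(-777/244))/5 = 749/244.

m = -3.184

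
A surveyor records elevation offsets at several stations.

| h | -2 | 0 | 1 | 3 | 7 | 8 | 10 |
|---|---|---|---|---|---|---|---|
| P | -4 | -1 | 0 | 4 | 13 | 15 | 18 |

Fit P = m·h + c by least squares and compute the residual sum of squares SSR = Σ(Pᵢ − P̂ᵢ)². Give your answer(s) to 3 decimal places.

Forming AᵀA = [[227, 27]; [27, 7]] and AᵀP = [411, 45]ᵀ gives AᵀA·[m, c]ᵀ = AᵀP.
Eliminating c: 7·(row 1) − 27·(row 2) gives 860·m = 7·411 − 27·45 = 1662, so m = 831/430.
Then c = (45 − 27·(831/430))/7 = -441/430.
Residuals: 383/430, 11/430, -39/43, -166/215, 107/215, 243/430, -3/10; SSR = 617/215.

SSR = 2.870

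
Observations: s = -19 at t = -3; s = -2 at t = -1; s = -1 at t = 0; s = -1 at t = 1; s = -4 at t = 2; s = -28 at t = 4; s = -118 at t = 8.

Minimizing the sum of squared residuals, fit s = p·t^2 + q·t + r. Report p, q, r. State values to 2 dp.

Forming AᵀA = [[4451, 557, 95]; [557, 95, 11]; [95, 11, 7]] and Aᵀs = [-8190, -1006, -173]ᵀ gives AᵀA·[p, q, r]ᵀ = Aᵀs.
Row-reducing yields p = -541441/278178, q = 212713/278178, r = 23149/46363.

p = -1.95, q = 0.76, r = 0.50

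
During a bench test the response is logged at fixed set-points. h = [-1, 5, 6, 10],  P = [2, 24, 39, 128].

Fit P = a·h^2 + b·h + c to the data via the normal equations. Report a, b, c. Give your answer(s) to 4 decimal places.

Sums needed: Σh^2·h^2 = 11922, Σh^2·h = 1340, Σh^2 = 162, Σh·h = 162, Σh = 20, Σ1 = 4.
Right-hand side: Σh^2·P = 14806, Σh·P = 1632, ΣP = 193.
So XᵀX·[a, b, c]ᵀ = XᵀP: [[11922, 1340, 162]; [1340, 162, 20]; [162, 20, 4]]·[a, b, c]ᵀ = [14806, 1632, 193]ᵀ.
Inverting the 3×3 Gram matrix, [a, b, c]ᵀ = [79839/51482, -64324/25741, -106233/51482]ᵀ.

a = 1.5508, b = -2.4989, c = -2.0635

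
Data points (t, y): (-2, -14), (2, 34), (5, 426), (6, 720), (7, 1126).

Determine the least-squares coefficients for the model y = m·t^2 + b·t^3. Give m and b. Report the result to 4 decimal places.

m = 2.2833, b = 2.9552

XᵀX·[m, b]ᵀ = Xᵀy reads: 4354·m + 27708·b = 91824;  27708·m + 180058·b = 595372.
(Σt^2·t^2 = 4354, Σt^2·t^3 = 27708, Σt^3·t^3 = 180058, Σt^2·y = 91824, Σt^3·y = 595372.)
Δ = 4354·180058 − 27708² = 16239268.
m = (91824·180058 − 27708·595372)/16239268 = 9269604/4059817; b = (4354·595372 − 27708·91824)/16239268 = 11997574/4059817.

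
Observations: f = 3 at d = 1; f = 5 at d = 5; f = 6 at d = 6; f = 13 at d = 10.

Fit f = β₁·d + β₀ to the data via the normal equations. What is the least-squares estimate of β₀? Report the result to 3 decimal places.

Compute the Gram sums: Σd·d = 162, Σd = 22, Σ1 = 4.
Moment sums: Σd·f = 194, Σf = 27.
MᵀM·[β₁, β₀]ᵀ = Mᵀf becomes [[162, 22]; [22, 4]]·[β₁, β₀]ᵀ = [194, 27]ᵀ.
Eliminating β₀: 4·(row 1) − 22·(row 2) gives 164·β₁ = 4·194 − 22·27 = 182, so β₁ = 91/82.
Then β₀ = (27 − 22·(91/82))/4 = 53/82.

β₀ = 0.646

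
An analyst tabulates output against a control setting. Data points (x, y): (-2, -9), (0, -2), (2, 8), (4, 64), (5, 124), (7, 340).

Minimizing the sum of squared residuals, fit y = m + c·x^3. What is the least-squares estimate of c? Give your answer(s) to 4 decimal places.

c = 0.9942

From the data, Σ1 = 6, Σx^3 = 532, Σx^3·x^3 = 137498.
Right-hand side: Σy = 525, Σx^3·y = 136352.
MᵀM·[m, c]ᵀ = Mᵀy becomes [[6, 532]; [532, 137498]]·[m, c]ᵀ = [525, 136352]ᵀ.
det = 6·137498 − 532² = 541964.
m = (525·137498 − 532·136352)/541964 = -176407/270982; c = (6·136352 − 532·525)/541964 = 134703/135491.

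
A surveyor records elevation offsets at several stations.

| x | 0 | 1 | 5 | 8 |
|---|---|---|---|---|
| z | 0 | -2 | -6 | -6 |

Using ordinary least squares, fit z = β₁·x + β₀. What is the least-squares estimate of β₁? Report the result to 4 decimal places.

β₁ = -0.7561

Forming MᵀM = [[90, 14]; [14, 4]] and Mᵀz = [-80, -14]ᵀ gives MᵀM·[β₁, β₀]ᵀ = Mᵀz.
det = 90·4 − 14² = 164.
β₁ = ((-80)·4 − 14·(-14))/164 = -31/41; β₀ = (90·(-14) − 14·(-80))/164 = -35/41.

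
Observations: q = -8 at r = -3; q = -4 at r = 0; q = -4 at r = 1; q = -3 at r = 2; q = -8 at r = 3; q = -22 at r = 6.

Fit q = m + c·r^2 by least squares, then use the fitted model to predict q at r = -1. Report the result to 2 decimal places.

q̂ = -3.53

AᵀA·[m, c]ᵀ = Aᵀq reads: 6·m + 59·c = -49;  59·m + 1475·c = -952.
Δ = 6·1475 − 59² = 5369.
m = ((-49)·1475 − 59·(-952))/5369 = -3; c = (6·(-952) − 59·(-49))/5369 = -31/59.
At r = -1: q̂ = (-3)·(1) + (-31/59)·(1) = -208/59.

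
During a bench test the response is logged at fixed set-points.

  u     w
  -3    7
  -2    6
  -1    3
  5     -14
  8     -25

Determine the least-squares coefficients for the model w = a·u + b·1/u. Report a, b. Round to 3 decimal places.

a = -2.996, b = 0.508

Normal-equation sums: Σu·u = 103, Σu·1/u = 5, Σ1/u·1/u = 20401/14400.
For Mᵀw: Σu·w = -306, Σ1/u·w = -1711/120.
MᵀM·[a, b]ᵀ = Mᵀw becomes [[103, 5]; [5, 20401/14400]]·[a, b]ᵀ = [-306, -1711/120]ᵀ.
Eliminating b: (20401/14400)·(row 1) − 5·(row 2) gives (1741303/14400)·a = (20401/14400)·(-306) − 5·(-1711/120) = -869351/2400, so a = -5216106/1741303.
Then b = ((-1711/120) − 5·(-5216106/1741303))/(20401/14400) = 884040/1741303.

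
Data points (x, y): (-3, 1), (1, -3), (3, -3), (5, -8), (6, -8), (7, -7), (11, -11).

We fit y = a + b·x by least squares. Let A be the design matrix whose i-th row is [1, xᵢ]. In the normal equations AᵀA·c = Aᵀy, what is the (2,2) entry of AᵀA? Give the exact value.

Row 2 ↔ basis x, column 2 ↔ basis x, so (AᵀA)_{2,2} = Σᵢ (x)·(x) = (-3)·(-3) + (1)·(1) + (3)·(3) + (5)·(5) + (6)·(6) + (7)·(7) + (11)·(11) = 250.

250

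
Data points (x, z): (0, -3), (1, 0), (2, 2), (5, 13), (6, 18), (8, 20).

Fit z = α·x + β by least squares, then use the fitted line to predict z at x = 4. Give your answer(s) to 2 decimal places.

ẑ = 9.37

MᵀM·[α, β]ᵀ = Mᵀz reads: 130·α + 22·β = 337;  22·α + 6·β = 50.
Δ = 130·6 − 22² = 296.
α = (337·6 − 22·50)/296 = 461/148; β = (130·50 − 22·337)/296 = -457/148.
At x = 4: ẑ = (461/148)·(4) + (-457/148)·(1) = 1387/148.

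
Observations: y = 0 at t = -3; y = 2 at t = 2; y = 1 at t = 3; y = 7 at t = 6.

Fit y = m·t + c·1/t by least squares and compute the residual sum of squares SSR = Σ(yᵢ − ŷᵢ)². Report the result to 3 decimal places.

Sums needed: Σt·t = 58, Σt·1/t = 4, Σ1/t·1/t = 1/2.
For Aᵀy: Σt·y = 49, Σ1/t·y = 5/2.
Eliminating c: (1/2)·(row 1) − 4·(row 2) gives 13·m = (1/2)·49 − 4·(5/2) = 29/2, so m = 29/26.
Then c = ((5/2) − 4·(29/26))/(1/2) = -51/13.
Residuals: 53/26, 45/26, -27/26, 25/26; SSR = 119/13.

SSR = 9.154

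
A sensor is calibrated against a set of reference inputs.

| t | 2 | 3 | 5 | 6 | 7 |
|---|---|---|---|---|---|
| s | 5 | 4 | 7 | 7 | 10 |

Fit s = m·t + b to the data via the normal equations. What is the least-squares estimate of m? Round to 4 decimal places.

Entries of MᵀM: Σt·t = 123, Σt = 23, Σ1 = 5.
Right-hand side: Σt·s = 169, Σs = 33.
So MᵀM·[m, b]ᵀ = Mᵀs: [[123, 23]; [23, 5]]·[m, b]ᵀ = [169, 33]ᵀ.
Δ = 123·5 − 23² = 86.
m = (169·5 − 23·33)/86 = 1; b = (123·33 − 23·169)/86 = 2.

m = 1.0000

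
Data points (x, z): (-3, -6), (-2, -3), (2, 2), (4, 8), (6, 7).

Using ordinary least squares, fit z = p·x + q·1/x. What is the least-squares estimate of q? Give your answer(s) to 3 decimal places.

q = 0.812

From the data, Σx·x = 69, Σx·1/x = 5, Σ1/x·1/x = 101/144.
For Mᵀz: Σx·z = 102, Σ1/x·z = 23/3.
Eliminating q: (101/144)·(row 1) − 5·(row 2) gives (1123/48)·p = (101/144)·102 − 5·(23/3) = 797/24, so p = 1594/1123.
Then q = ((23/3) − 5·(1594/1123))/(101/144) = 912/1123.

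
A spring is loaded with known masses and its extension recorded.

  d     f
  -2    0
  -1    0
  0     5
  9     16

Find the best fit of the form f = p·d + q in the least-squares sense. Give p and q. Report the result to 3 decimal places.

Sums needed: Σd·d = 86, Σd = 6, Σ1 = 4.
Right-hand side: Σd·f = 144, Σf = 21.
Normal equations: [[86, 6]; [6, 4]]·[p, q]ᵀ = [144, 21]ᵀ.
Eliminating q: 4·(row 1) − 6·(row 2) gives 308·p = 4·144 − 6·21 = 450, so p = 225/154.
Then q = (21 − 6·(225/154))/4 = 471/154.

p = 1.461, q = 3.058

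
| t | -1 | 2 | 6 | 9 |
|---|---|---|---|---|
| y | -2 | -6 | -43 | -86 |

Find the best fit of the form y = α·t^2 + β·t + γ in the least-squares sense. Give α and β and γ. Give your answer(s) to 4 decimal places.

Compute the Gram sums: Σt^2·t^2 = 7874, Σt^2·t = 952, Σt^2 = 122, Σt·t = 122, Σt = 16, Σ1 = 4.
For Mᵀy: Σt^2·y = -8540, Σt·y = -1042, Σy = -137.
Solving the 3×3 system (Gaussian elimination) gives α = -13/14, β = -221/203, γ = -639/406.

α = -0.9286, β = -1.0887, γ = -1.5739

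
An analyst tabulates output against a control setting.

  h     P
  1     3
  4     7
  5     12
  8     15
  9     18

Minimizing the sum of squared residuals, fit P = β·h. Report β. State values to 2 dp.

β = 1.99

Normal-equation sums: Σh·h = 187.
And Σh·P = 373.
XᵀX·[β]ᵀ = XᵀP becomes [[187]]·[β]ᵀ = [373]ᵀ.
Hence β = 373 / 187 ≈ 1.99465.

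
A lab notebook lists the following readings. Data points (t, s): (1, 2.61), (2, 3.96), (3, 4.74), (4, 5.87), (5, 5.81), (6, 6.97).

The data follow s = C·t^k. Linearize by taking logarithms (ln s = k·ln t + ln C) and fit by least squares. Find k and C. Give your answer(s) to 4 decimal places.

k = 0.5289, C = 2.6657

Linearized form: ln s = k·ln t + ln C. From the 6 transformed points,
Σln t = 6.5793, Σ(ln t)² = 9.4099, Σln s = 9.3627, Σln t·ln s = 11.4278.
Equations: 9.4099·k + 6.5793·ln C = 11.4278;  6.5793·k + 6·ln C = 9.3627.
Δ = 9.4099·6 − (6.5793)² = 13.1729; k = (11.4278·6 − 6.5793·9.3627)/13.1729 = 0.52892, ln C = (9.4099·9.3627 − 6.5793·11.4278)/13.1729 = 0.98047, so C = exp(0.98047) = 2.66570.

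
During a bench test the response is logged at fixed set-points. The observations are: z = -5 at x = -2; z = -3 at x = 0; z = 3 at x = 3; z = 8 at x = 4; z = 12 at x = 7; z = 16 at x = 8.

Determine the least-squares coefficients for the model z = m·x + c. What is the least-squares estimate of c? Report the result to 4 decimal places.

c = -1.8982

The normal system MᵀM·[m, c]ᵀ = Mᵀz is [[142, 20]; [20, 6]]·[m, c]ᵀ = [263, 31]ᵀ.
Determinant 142·6 − 20² = 452.
m = (263·6 − 20·31)/452 = 479/226; c = (142·31 − 20·263)/452 = -429/226.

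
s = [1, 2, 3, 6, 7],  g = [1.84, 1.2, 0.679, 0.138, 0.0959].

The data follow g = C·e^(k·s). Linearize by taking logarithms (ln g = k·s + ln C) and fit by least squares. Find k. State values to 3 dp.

k = -0.507

With ln gᵢ as the transformed response and sᵢ as the regressor:
XᵀX = [[99.0000, 19.0000]; [19.0000, 5]], rhs = [-28.4811, -3.9200]ᵀ  (here Σs = 19.0000, Σ(s)² = 99.0000, Σln g = -3.9200, Σs·ln g = -28.4811).
Slope k = (n·Σs·ln g − Σs·Σln g)/(n·Σ(s)² − (Σs)²) = (5·-28.4811 − 19.0000·-3.9200)/134.0000 = -0.50691; ln C = (Σln g − k·Σs)/n = 1.14225.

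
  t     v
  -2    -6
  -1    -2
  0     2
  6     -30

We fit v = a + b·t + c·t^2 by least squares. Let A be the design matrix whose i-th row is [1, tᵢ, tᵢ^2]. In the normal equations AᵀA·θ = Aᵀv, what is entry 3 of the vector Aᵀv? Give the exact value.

-1106

Entry 3 ↔ basis t^2, so (Aᵀv)_{3} = Σᵢ (t^2)·vᵢ = (4)·(-6) + (1)·(-2) + (0)·(2) + (36)·(-30) = -1106.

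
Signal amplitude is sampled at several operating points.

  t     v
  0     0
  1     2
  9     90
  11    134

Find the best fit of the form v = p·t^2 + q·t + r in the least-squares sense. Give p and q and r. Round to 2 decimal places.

p = 1.08, q = 0.29, r = 0.28

Compute the Gram sums: Σt^2·t^2 = 21203, Σt^2·t = 2061, Σt^2 = 203, Σt·t = 203, Σt = 21, Σ1 = 4.
And Σt^2·v = 23506, Σt·v = 2286, Σv = 226.
So XᵀX·[p, q, r]ᵀ = Xᵀv: [[21203, 2061, 203]; [2061, 203, 21]; [203, 21, 4]]·[p, q, r]ᵀ = [23506, 2286, 226]ᵀ.
Inverting the 3×3 Gram matrix, [p, q, r]ᵀ = [11054/10261, 3024/10261, 2880/10261]ᵀ.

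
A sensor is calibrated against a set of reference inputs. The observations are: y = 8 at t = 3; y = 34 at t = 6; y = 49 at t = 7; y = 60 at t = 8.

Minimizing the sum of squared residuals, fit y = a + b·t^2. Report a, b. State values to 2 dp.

a = -0.29, b = 0.96

From the data, Σ1 = 4, Σt^2 = 158, Σt^2·t^2 = 7874.
Moment sums: Σy = 151, Σt^2·y = 7537.
MᵀM·[a, b]ᵀ = Mᵀy becomes [[4, 158]; [158, 7874]]·[a, b]ᵀ = [151, 7537]ᵀ.
Eliminating b: 7874·(row 1) − 158·(row 2) gives 6532·a = 7874·151 − 158·7537 = -1872, so a = -468/1633.
Then b = (7537 − 158·(-468/1633))/7874 = 3145/3266.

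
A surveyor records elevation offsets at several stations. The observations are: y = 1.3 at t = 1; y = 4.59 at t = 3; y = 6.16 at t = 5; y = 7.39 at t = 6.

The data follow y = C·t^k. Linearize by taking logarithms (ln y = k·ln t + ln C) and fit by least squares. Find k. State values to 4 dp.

Linearized form: ln y = k·ln t + ln C. From the 4 transformed points,
Sums: Σln t = 4.4998, Σ(ln t)² = 7.0076, Σln y = 5.6044, Σln t·ln y = 8.1840.
Normal system: [[7.0076, 4.4998]; [4.4998, 4]]·[k, ln C]ᵀ = [8.1840, 5.6044]ᵀ.
Solving (det = 7.7823): k = 0.96591, ln C = 0.31451.

k = 0.9659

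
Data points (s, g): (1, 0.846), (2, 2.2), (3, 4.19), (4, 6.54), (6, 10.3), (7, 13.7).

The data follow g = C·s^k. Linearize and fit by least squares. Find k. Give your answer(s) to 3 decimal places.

k = 1.427

Linearized form: ln g = k·ln s + ln C. From the 6 transformed points,
Σln s = 6.9157, Σ(ln s)² = 10.6062, Σln g = 8.8814, Σln s·ln g = 13.9957.
Equations: 10.6062·k + 6.9157·ln C = 13.9957;  6.9157·k + 6·ln C = 8.8814.
Δ = 10.6062·6 − (6.9157)² = 15.8099; k = (13.9957·6 − 6.9157·8.8814)/15.8099 = 1.42652, ln C = (10.6062·8.8814 − 6.9157·13.9957)/15.8099 = -0.16400.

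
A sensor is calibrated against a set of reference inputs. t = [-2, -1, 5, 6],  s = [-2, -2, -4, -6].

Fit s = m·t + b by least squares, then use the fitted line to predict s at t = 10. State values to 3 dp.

Compute the Gram sums: Σt·t = 66, Σt = 8, Σ1 = 4.
Right-hand side: Σt·s = -50, Σs = -14.
Normal equations: [[66, 8]; [8, 4]]·[m, b]ᵀ = [-50, -14]ᵀ.
Determinant 66·4 − 8² = 200.
m = ((-50)·4 − 8·(-14))/200 = -11/25; b = (66·(-14) − 8·(-50))/200 = -131/50.
At t = 10: ŝ = (-11/25)·(10) + (-131/50)·(1) = -351/50.

ŝ = -7.020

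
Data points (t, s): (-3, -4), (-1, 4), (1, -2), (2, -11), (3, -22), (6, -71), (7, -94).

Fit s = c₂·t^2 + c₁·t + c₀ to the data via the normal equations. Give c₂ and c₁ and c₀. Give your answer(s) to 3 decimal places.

c₂ = -1.534, c₁ = -2.941, c₀ = 1.613

Sums needed: Σt^2·t^2 = 3877, Σt^2·t = 567, Σt^2 = 109, Σt·t = 109, Σt = 15, Σ1 = 7.
Right-hand side: Σt^2·s = -7438, Σt·s = -1166, Σs = -200.
So XᵀX·[c₂, c₁, c₀]ᵀ = Xᵀs: [[3877, 567, 109]; [567, 109, 15]; [109, 15, 7]]·[c₂, c₁, c₀]ᵀ = [-7438, -1166, -200]ᵀ.
Inverting the 3×3 Gram matrix, [c₂, c₁, c₀]ᵀ = [-75625/49308, -48339/16436, 19885/12327]ᵀ.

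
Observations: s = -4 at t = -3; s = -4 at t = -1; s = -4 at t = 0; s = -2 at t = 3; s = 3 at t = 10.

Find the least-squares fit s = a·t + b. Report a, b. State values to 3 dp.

a = 0.582, b = -3.247

Compute the Gram sums: Σt·t = 119, Σt = 9, Σ1 = 5.
Moment sums: Σt·s = 40, Σs = -11.
Normal equations: [[119, 9]; [9, 5]]·[a, b]ᵀ = [40, -11]ᵀ.
Eliminating b: 5·(row 1) − 9·(row 2) gives 514·a = 5·40 − 9·(-11) = 299, so a = 299/514.
Then b = ((-11) − 9·(299/514))/5 = -1669/514.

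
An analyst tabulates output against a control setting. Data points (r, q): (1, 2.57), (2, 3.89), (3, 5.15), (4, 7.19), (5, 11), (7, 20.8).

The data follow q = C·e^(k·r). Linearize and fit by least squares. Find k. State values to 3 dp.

With ln qᵢ as the transformed response and rᵢ as the regressor:
AᵀA = [[104.0000, 22.0000]; [22.0000, 6]], rhs = [49.7026, 11.3469]ᵀ  (here Σr = 22.0000, Σ(r)² = 104.0000, Σln q = 11.3469, Σr·ln q = 49.7026).
Slope k = (n·Σr·ln q − Σr·Σln q)/(n·Σ(r)² − (Σr)²) = (6·49.7026 − 22.0000·11.3469)/140.0000 = 0.34704; ln C = (Σln q − k·Σr)/n = 0.61868.

k = 0.347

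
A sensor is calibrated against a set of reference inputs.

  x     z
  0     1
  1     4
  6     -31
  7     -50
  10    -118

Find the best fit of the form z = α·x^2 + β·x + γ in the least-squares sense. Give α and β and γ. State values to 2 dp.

α = -1.60, β = 4.07, γ = 1.26

MᵀM·[α, β, γ]ᵀ = Mᵀz reads: 13698·α + 1560·β + 186·γ = -15362;  1560·α + 186·β + 24·γ = -1712;  186·α + 24·β + 5·γ = -194.
(Σx^2·x^2 = 13698, Σx^2·x = 1560, Σx^2 = 186, Σx·x = 186, Σx = 24, Σ1 = 5, Σx^2·z = -15362, Σx·z = -1712, Σz = -194.)
Solving the 3×3 system (Gaussian elimination) gives α = -23221/14493, β = 58996/14493, γ = 6104/4831.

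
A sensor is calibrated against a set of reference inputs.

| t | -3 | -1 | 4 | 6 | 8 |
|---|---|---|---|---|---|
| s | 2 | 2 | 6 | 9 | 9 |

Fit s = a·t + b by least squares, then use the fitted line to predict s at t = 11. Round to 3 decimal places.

The normal system AᵀA·[a, b]ᵀ = Aᵀs is [[126, 14]; [14, 5]]·[a, b]ᵀ = [142, 28]ᵀ.
Eliminating b: 5·(row 1) − 14·(row 2) gives 434·a = 5·142 − 14·28 = 318, so a = 159/217.
Then b = (28 − 14·(159/217))/5 = 110/31.
At t = 11: ŝ = (159/217)·(11) + (110/31)·(1) = 2519/217.

ŝ = 11.608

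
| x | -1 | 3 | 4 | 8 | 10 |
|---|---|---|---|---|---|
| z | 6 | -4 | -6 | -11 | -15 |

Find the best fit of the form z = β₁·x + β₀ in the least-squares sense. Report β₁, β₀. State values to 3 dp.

β₁ = -1.818, β₀ = 2.727

The normal system MᵀM·[β₁, β₀]ᵀ = Mᵀz is [[190, 24]; [24, 5]]·[β₁, β₀]ᵀ = [-280, -30]ᵀ.
det = 190·5 − 24² = 374.
β₁ = ((-280)·5 − 24·(-30))/374 = -20/11; β₀ = (190·(-30) − 24·(-280))/374 = 30/11.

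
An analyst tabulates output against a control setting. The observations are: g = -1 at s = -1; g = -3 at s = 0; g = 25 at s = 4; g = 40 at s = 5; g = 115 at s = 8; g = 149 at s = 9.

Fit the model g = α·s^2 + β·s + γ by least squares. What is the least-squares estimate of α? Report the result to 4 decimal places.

α = 1.9961

Normal-equation sums: Σs^2·s^2 = 11539, Σs^2·s = 1429, Σs^2 = 187, Σs·s = 187, Σs = 25, Σ1 = 6.
Moment sums: Σs^2·g = 20828, Σs·g = 2562, Σg = 325.
Solving the 3×3 system (Gaussian elimination) gives α = 43427/21756, β = -23453/21756, γ = -6442/1813.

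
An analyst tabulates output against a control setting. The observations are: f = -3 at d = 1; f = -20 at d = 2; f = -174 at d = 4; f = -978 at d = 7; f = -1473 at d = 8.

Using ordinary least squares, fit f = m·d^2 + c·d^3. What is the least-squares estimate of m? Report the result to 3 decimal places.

m = 1.272

Setting ∂/∂m … = 0 gives: 6770·m + 50632·c = -145061;  50632·m + 383954·c = -1100929.
(Σd^2·d^2 = 6770, Σd^2·d^3 = 50632, Σd^3·d^3 = 383954, Σd^2·f = -145061, Σd^3·f = -1100929.)
Determinant 6770·383954 − 50632² = 35769156.
m = ((-145061)·383954 − 50632·(-1100929))/35769156 = 7580989/5961526; c = (6770·(-1100929) − 50632·(-145061))/35769156 = -18093463/5961526.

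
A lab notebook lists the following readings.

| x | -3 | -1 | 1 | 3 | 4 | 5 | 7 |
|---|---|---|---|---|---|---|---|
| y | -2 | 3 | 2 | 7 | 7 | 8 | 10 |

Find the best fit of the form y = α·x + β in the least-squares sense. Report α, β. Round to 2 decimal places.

α = 1.14, β = 2.39

Compute the Gram sums: Σx·x = 110, Σx = 16, Σ1 = 7.
For Mᵀy: Σx·y = 164, Σy = 35.
Eliminating β: 7·(row 1) − 16·(row 2) gives 514·α = 7·164 − 16·35 = 588, so α = 294/257.
Then β = (35 − 16·(294/257))/7 = 613/257.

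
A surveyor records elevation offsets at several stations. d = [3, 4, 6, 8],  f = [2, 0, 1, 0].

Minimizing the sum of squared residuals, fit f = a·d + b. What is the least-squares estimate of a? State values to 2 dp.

a = -0.25

Normal-equation sums: Σd·d = 125, Σd = 21, Σ1 = 4.
For Mᵀf: Σd·f = 12, Σf = 3.
Determinant 125·4 − 21² = 59.
a = (12·4 − 21·3)/59 = -15/59; b = (125·3 − 21·12)/59 = 123/59.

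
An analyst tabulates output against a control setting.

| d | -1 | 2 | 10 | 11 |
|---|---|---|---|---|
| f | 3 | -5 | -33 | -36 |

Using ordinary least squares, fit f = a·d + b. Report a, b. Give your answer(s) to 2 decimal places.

Forming XᵀX = [[226, 22]; [22, 4]] and Xᵀf = [-739, -71]ᵀ gives XᵀX·[a, b]ᵀ = Xᵀf.
Δ = 226·4 − 22² = 420.
a = ((-739)·4 − 22·(-71))/420 = -697/210; b = (226·(-71) − 22·(-739))/420 = 53/105.

a = -3.32, b = 0.50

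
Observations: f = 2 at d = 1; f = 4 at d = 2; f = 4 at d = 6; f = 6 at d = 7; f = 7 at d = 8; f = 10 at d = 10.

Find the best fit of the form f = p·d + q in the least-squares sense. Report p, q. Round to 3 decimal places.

p = 0.734, q = 1.342

Entries of AᵀA: Σd·d = 254, Σd = 34, Σ1 = 6.
Moment sums: Σd·f = 232, Σf = 33.
So AᵀA·[p, q]ᵀ = Aᵀf: [[254, 34]; [34, 6]]·[p, q]ᵀ = [232, 33]ᵀ.
Eliminating q: 6·(row 1) − 34·(row 2) gives 368·p = 6·232 − 34·33 = 270, so p = 135/184.
Then q = (33 − 34·(135/184))/6 = 247/184.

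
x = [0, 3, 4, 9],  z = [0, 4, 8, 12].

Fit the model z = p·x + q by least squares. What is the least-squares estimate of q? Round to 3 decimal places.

q = 0.667

Forming AᵀA = [[106, 16]; [16, 4]] and Aᵀz = [152, 24]ᵀ gives AᵀA·[p, q]ᵀ = Aᵀz.
det = 106·4 − 16² = 168.
p = (152·4 − 16·24)/168 = 4/3; q = (106·24 − 16·152)/168 = 2/3.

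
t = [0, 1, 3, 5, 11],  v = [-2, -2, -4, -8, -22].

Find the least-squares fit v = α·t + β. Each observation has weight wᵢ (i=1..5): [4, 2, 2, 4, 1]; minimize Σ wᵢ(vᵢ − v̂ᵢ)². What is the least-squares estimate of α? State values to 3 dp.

Normal-equation sums: Σwᵢ·t·t = 241, Σwᵢ·t = 39, Σwᵢ·1 = 13.
For AᵀWv: Σwᵢ·t·v = -430, Σwᵢ·v = -74.
So AᵀWA·[α, β]ᵀ = AᵀWv: [[241, 39]; [39, 13]]·[α, β]ᵀ = [-430, -74]ᵀ.
Eliminating β: 13·(row 1) − 39·(row 2) gives 1612·α = 13·(-430) − 39·(-74) = -2704, so α = -52/31.
Then β = ((-74) − 39·(-52/31))/13 = -266/403.

α = -1.677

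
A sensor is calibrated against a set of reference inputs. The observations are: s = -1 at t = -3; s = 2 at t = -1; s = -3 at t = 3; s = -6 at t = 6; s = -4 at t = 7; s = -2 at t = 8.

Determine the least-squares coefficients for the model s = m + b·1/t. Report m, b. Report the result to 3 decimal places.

The normal system XᵀX·[m, b]ᵀ = Xᵀs is [[6, -95/168]; [-95/168, 4033/3136]]·[m, b]ᵀ = [-14, -377/84]ᵀ.
Determinant 6·(4033/3136) − (-95/168)² = 208757/28224.
m = ((-14)·(4033/3136) − (-95/168)·(-377/84))/(208757/28224) = -579788/208757; b = (6·(-377/84) − (-95/168)·(-14))/(208757/28224) = -983472/208757.

m = -2.777, b = -4.711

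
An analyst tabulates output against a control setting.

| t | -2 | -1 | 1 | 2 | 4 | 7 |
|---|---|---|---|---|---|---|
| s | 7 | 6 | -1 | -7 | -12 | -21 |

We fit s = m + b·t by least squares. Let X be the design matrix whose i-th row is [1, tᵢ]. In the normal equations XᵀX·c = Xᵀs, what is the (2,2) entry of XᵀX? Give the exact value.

Row 2 ↔ basis t, column 2 ↔ basis t, so (XᵀX)_{2,2} = Σᵢ (t)·(t) = (-2)·(-2) + (-1)·(-1) + (1)·(1) + (2)·(2) + (4)·(4) + (7)·(7) = 75.

75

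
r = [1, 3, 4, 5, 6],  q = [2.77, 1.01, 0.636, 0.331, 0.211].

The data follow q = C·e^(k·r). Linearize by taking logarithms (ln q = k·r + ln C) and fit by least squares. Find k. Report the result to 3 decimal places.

k = -0.520

With ln qᵢ as the transformed response and rᵢ as the regressor:
XᵀX = [[87.0000, 19.0000]; [19.0000, 5]], rhs = [-15.6251, -2.0853]ᵀ  (here Σr = 19.0000, Σ(r)² = 87.0000, Σln q = -2.0853, Σr·ln q = -15.6251).
Solving (det = 74.0000): k = -0.52034, ln C = 1.56022.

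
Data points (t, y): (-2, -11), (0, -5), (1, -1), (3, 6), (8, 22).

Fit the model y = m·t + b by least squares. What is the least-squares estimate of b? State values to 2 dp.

The normal equations are: 78·m + 10·b = 215;  10·m + 5·b = 11.
(Σt·t = 78, Σt = 10, Σ1 = 5, Σt·y = 215, Σy = 11.)
Δ = 78·5 − 10² = 290.
m = (215·5 − 10·11)/290 = 193/58; b = (78·11 − 10·215)/290 = -646/145.

b = -4.46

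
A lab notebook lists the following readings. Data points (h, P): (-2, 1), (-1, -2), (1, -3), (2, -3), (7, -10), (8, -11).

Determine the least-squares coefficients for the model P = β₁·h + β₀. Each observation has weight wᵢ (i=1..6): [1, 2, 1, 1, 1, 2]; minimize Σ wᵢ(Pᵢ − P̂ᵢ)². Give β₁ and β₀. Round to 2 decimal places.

The normal equations are: 188·β₁ + 22·β₀ = -253;  22·β₁ + 8·β₀ = -41.
Eliminating β₀: 8·(row 1) − 22·(row 2) gives 1020·β₁ = 8·(-253) − 22·(-41) = -1122, so β₁ = -11/10.
Then β₀ = ((-41) − 22·(-11/10))/8 = -21/10.

β₁ = -1.10, β₀ = -2.10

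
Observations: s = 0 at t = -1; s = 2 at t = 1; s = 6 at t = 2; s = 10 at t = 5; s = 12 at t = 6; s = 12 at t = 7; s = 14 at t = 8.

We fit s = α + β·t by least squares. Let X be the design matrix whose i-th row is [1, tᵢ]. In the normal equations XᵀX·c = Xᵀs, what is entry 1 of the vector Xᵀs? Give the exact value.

56

Entry 1 ↔ basis 1, so (Xᵀs)_{1} = Σᵢ sᵢ = (1)·(0) + (1)·(2) + (1)·(6) + (1)·(10) + (1)·(12) + (1)·(12) + (1)·(14) = 56.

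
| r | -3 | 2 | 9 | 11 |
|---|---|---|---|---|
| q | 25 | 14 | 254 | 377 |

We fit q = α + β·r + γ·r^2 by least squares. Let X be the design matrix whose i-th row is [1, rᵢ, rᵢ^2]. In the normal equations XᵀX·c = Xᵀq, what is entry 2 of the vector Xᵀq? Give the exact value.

6386

Entry 2 ↔ basis r, so (Xᵀq)_{2} = Σᵢ (r)·qᵢ = (-3)·(25) + (2)·(14) + (9)·(254) + (11)·(377) = 6386.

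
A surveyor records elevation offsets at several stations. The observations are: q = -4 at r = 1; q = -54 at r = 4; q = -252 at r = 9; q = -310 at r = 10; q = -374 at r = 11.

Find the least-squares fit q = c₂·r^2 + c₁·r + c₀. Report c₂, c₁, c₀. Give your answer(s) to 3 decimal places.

c₂ = -2.934, c₁ = -1.710, c₀ = 0.383

Forming MᵀM = [[31459, 3125, 319]; [3125, 319, 35]; [319, 35, 5]] and Mᵀq = [-97534, -9702, -994]ᵀ gives MᵀM·[c₂, c₁, c₀]ᵀ = Mᵀq.
Solving the 3×3 system (Gaussian elimination) gives c₂ = -96244/32799, c₁ = -56092/32799, c₀ = 4190/10933.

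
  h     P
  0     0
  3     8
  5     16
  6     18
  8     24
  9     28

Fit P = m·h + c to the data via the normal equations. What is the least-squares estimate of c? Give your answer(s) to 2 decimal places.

The normal system MᵀM·[m, c]ᵀ = MᵀP is [[215, 31]; [31, 6]]·[m, c]ᵀ = [656, 94]ᵀ.
Eliminating c: 6·(row 1) − 31·(row 2) gives 329·m = 6·656 − 31·94 = 1022, so m = 146/47.
Then c = (94 − 31·(146/47))/6 = -18/47.

c = -0.38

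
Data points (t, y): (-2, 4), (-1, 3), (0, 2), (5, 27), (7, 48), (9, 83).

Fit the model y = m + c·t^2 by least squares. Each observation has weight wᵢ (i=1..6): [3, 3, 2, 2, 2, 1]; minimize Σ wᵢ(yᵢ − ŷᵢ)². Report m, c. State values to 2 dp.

m = 1.29, c = 0.99

Entries of AᵀWA: Σwᵢ·1 = 13, Σwᵢ·t^2 = 244, Σwᵢ·t^2·t^2 = 12664.
Moment sums: Σwᵢ·y = 258, Σwᵢ·t^2·y = 12834.
Eliminating c: 12664·(row 1) − 244·(row 2) gives 105096·m = 12664·258 − 244·12834 = 135816, so m = 5659/4379.
Then c = (12834 − 244·(5659/4379))/12664 = 17315/17516.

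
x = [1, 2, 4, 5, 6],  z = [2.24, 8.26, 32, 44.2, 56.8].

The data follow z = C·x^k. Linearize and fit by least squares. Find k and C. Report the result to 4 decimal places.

With ln zᵢ as the transformed response and ln xᵢ as the regressor:
XᵀX = [[8.2030, 5.4806]; [5.4806, 5]], rhs = [19.6037, 14.2119]ᵀ  (here Σln x = 5.4806, Σ(ln x)² = 8.2030, Σln z = 14.2119, Σln x·ln z = 19.6037).
Δ = 8.2030·5 − (5.4806)² = 10.9774; k = (19.6037·5 − 5.4806·14.2119)/10.9774 = 1.83359, ln C = (8.2030·14.2119 − 5.4806·19.6037)/10.9774 = 0.83253, so C = exp(0.83253) = 2.29914.

k = 1.8336, C = 2.2991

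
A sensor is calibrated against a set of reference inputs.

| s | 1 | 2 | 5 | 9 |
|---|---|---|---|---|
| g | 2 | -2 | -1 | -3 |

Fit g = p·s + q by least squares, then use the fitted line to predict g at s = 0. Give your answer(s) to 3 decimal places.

Entries of XᵀX: Σs·s = 111, Σs = 17, Σ1 = 4.
For Xᵀg: Σs·g = -34, Σg = -4.
Determinant 111·4 − 17² = 155.
p = ((-34)·4 − 17·(-4))/155 = -68/155; q = (111·(-4) − 17·(-34))/155 = 134/155.
At s = 0: ĝ = (-68/155)·(0) + (134/155)·(1) = 134/155.

ĝ = 0.865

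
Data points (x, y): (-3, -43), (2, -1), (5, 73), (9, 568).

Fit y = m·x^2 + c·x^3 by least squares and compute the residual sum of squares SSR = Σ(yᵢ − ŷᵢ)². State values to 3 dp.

Normal-equation sums: Σx^2·x^2 = 7283, Σx^2·x^3 = 61963, Σx^3·x^3 = 547859.
Moment sums: Σx^2·y = 47442, Σx^3·y = 424350.
Δ = 7283·547859 − 61963² = 150643728.
m = (47442·547859 − 61963·424350)/150643728 = -25206031/12553644; c = (7283·424350 − 61963·47442)/150643728 = 12574367/12553644.
Residuals: 2212958/1046137, -1027038/1046137, -2102424/1046137, 453730/1046137; SSR = 10111532/1046137.

SSR = 9.666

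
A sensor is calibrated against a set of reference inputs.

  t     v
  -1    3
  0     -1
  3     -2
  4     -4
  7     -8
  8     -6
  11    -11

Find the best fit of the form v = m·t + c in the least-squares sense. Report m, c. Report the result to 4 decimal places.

From the data, Σt·t = 260, Σt = 32, Σ1 = 7.
Moment sums: Σt·v = -250, Σv = -29.
Eliminating c: 7·(row 1) − 32·(row 2) gives 796·m = 7·(-250) − 32·(-29) = -822, so m = -411/398.
Then c = ((-29) − 32·(-411/398))/7 = 115/199.

m = -1.0327, c = 0.5779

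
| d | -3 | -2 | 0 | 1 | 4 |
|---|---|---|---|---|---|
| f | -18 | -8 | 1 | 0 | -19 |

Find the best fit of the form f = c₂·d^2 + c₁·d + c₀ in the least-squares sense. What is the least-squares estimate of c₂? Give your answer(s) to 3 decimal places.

Forming AᵀA = [[354, 30, 30]; [30, 30, 0]; [30, 0, 5]] and Aᵀf = [-498, -6, -44]ᵀ gives AᵀA·[c₂, c₁, c₀]ᵀ = Aᵀf.
Solving the 3×3 system (Gaussian elimination) gives c₂ = -19/12, c₁ = 83/60, c₀ = 7/10.

c₂ = -1.583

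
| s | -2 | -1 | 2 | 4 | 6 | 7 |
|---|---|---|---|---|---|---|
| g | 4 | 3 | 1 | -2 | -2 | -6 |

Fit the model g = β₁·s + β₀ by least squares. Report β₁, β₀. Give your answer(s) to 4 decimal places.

β₁ = -0.9752, β₀ = 2.2673

Normal-equation sums: Σs·s = 110, Σs = 16, Σ1 = 6.
For Xᵀg: Σs·g = -71, Σg = -2.
Δ = 110·6 − 16² = 404.
β₁ = ((-71)·6 − 16·(-2))/404 = -197/202; β₀ = (110·(-2) − 16·(-71))/404 = 229/101.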